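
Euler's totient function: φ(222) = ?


Factor n: 222 = 2 × 3 × 37
φ(n) = n · ∏(1 - 1/p) over distinct primes p | n
φ(222) = 222 · (1 - 1/2) · (1 - 1/3) · (1 - 1/37) = 72

φ(222) = 72


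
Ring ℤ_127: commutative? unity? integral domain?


ℤ_127 is a commutative ring with unity 1; 127 is prime, so ℤ_127 is a field (hence an integral domain)
Commutative: Yes
Integral domain: Yes
Has unity: Yes

ℤ_127: Commutative=Yes, Unity=Yes


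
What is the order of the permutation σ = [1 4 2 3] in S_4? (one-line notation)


Cycle decomposition: (2 4 3)
Cycle lengths: 3
Order = lcm(3) = 3

ord(σ) = 3


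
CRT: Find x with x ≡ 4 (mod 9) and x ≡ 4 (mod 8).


m₁ = 9, m₂ = 8, gcd = 1, so CRT applies. M = m₁·m₂ = 72
Let M₁ = M/m₁ = 8, M₂ = M/m₂ = 9
Find y₁ ≡ M₁⁻¹ (mod m₁): 8⁻¹ ≡ 8 (mod 9)
Find y₂ ≡ M₂⁻¹ (mod m₂): 9⁻¹ ≡ 1 (mod 8)
x = a₁·M₁·y₁ + a₂·M₂·y₂ = 4·8·8 + 4·9·1 = 292
Reduce mod 72: x ≡ 4
Check: 4 mod 9 = 4 ✓, 4 mod 8 = 4 ✓

x ≡ 4 (mod 72)


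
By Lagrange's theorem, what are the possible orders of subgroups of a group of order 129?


Lagrange's theorem: |H| divides |G|
|G| = 129
Divisors of 129: 1, 3, 43, 129

Possible subgroup orders: {1, 3, 43, 129}


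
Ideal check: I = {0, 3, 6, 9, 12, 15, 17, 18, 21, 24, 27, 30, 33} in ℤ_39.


Check ideal conditions for I = {0, 3, 6, 9, 12, 15, 17, 18, 21, 24, 27, 30, 33} in ℤ_39:
(1) I is an additive subgroup? No
(2) For r ∈ ℤ_39 and a ∈ I: r·a ∈ I? No  [counterexample: r=2, a=17, r·a mod 39 = 34 ∉ I]

No, I is not an ideal of ℤ_39


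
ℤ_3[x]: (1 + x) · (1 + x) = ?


Expand and collect like terms; reduce coefficients mod 3:
x^0: 1·1 = 1 ≡ 1 (mod 3)
x^1: 1·1 + 1·1 = 2 ≡ 2 (mod 3)
x^2: 1·1 = 1 ≡ 1 (mod 3)
Result: 1 + 2x + x^2

f · g = 1 + 2x + x^2


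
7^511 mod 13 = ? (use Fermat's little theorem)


Fermat's little theorem: if p is prime and gcd(a,p)=1, then a^(p-1) ≡ 1 (mod p)
p = 13 is prime, gcd(7,13) = 1
Reduce exponent: 511 mod 12 = 7
So 7^511 ≡ 7^7 (mod 13)
7^7 mod 13 = 6

7^511 ≡ 6 (mod 13)


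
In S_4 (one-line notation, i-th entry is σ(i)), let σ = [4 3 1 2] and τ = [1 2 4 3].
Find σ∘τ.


σ∘τ: apply τ first, then σ
1 →τ 1 →σ 4
2 →τ 2 →σ 3
3 →τ 4 →σ 2
4 →τ 3 →σ 1

σ∘τ = [4 3 2 1]


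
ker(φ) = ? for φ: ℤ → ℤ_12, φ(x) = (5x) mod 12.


Kernel = preimage of identity
ker(φ) = {x ∈ ℤ : 5x ≡ 0 (mod 12)}. gcd(5,12) = 1, so 5x ≡ 0 (mod 12) ⟺ x ≡ 0 (mod 12/1 = 12). Hence ker(φ) = 12ℤ

ker(φ) = 12ℤ


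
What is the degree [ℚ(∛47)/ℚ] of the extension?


∛47 has minimal polynomial x³ - 47 (irreducible over ℚ since 47 is not a perfect cube)

[ℚ(∛47)/ℚ] = 3


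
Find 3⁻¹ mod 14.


Use the extended Euclidean algorithm to write 1 = 3·s + 14·t; then s mod 14 is the inverse.
Euclidean algorithm:
  3 = 0·14 + 3
  14 = 4·3 + 2
  3 = 1·2 + 1
  2 = 2·1 + 0
gcd(3,14) = 1
Back-substitution gives: 3·(5) + 14·(-1) = 1
So 3⁻¹ ≡ 5 ≡ 5 (mod 14)
Check: 3 × 5 = 15 ≡ 1 (mod 14) ✓

3⁻¹ ≡ 5 (mod 14)


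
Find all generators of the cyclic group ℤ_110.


g generates ℤ_n iff gcd(g,n) = 1
Prime factors of 110: 2, 5, 11
Generators are g ∈ {1,...,109} not divisible by any of these primes.
Generators: {1, 3, 7, 9, 13, 17, 19, 21, 23, 27, 29, 31, 37, 39, 41, 43, 47, 49, 51, 53, 57, 59, 61, 63, 67, 69, 71, 73, 79, 81, 83, 87, 89, 91, 93, 97, 101, 103, 107, 109}
Number of generators = φ(110) = 40

Generators of ℤ_110 = {1, 3, 7, 9, 13, 17, 19, 21, 23, 27, 29, 31, 37, 39, 41, 43, 47, 49, 51, 53, 57, 59, 61, 63, 67, 69, 71, 73, 79, 81, 83, 87, 89, 91, 93, 97, 101, 103, 107, 109}


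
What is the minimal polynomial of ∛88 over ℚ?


∛88 satisfies x³ - 88 = 0, irreducible over ℚ (no rational root; 88 is not a perfect cube)

Minimal polynomial: x³ - 88


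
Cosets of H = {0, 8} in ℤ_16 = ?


H = {0, 8}, |H| = 2
Number of cosets = |G|/|H| = 16/2 = 8
0 + H = {0, 8}
1 + H = {1, 9}
2 + H = {2, 10}
3 + H = {3, 11}
4 + H = {4, 12}
5 + H = {5, 13}
6 + H = {6, 14}
7 + H = {7, 15}

Cosets: 0+H={0,8}; 1+H={1,9}; 2+H={2,10}; 3+H={3,11}; 4+H={4,12}; 5+H={5,13}; 6+H={6,14}; 7+H={7,15}


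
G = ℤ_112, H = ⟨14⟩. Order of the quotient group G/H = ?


|⟨14⟩| = n / gcd(14, 112) = 112 / 14 = 8
H is normal (ℤ_112 is abelian).
|G/H| = |G| / |H| = 112 / 8 = 14

|G/H| = 14


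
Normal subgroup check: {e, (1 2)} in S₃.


H = {e, (1 2)} in S₃
(1 3)(1 2)(1 3)⁻¹ = (2 3) ∉ {e, (1 2)}, so it is not normal

No, not a normal subgroup


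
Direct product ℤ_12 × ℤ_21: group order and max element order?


|ℤ_12 × ℤ_21| = 12 × 21 = 252
Max element order = lcm(12,21) = 84
Cyclic? No (gcd=3)

|ℤ_12×ℤ_21| = 252, max element order = 84


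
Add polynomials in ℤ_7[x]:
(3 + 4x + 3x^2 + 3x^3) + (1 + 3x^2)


Add coefficients mod 7:
x^0: 3 + 1 = 4 (mod 7)
x^1: 4 + 0 = 4 (mod 7)
x^2: 3 + 3 = 6 (mod 7)
x^3: 3 + 0 = 3 (mod 7)
Result: 4 + 4x + 6x^2 + 3x^3

f + g = 4 + 4x + 6x^2 + 3x^3


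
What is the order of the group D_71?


|D_n| = 2n (n rotations and n reflections)
|D_71| = 2×71 = 142

|D_71| = 142


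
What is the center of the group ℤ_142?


Z(G) = {g ∈ G | gx = xg for all x ∈ G}
ℤ_142 is abelian, so Z(G) = G

Z(ℤ_142) = ℤ_142


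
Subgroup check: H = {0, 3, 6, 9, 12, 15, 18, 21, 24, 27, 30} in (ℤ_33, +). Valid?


Subgroup test for H = {0, 3, 6, 9, 12, 15, 18, 21, 24, 27, 30} in (ℤ_33, +):
(1) 0 ∈ H? Yes
(2) Closure: for all a,b ∈ H, (a+b) mod 33 ∈ H? Yes
(3) Inverses: for all a ∈ H, -a mod 33 ∈ H? Yes

Yes, H is a subgroup of ℤ_33


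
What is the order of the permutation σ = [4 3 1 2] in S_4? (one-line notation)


Cycle decomposition: (1 4 2 3)
Cycle lengths: 4
Order = lcm(4) = 4

ord(σ) = 4


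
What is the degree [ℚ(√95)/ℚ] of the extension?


√95 has minimal polynomial x² - 95 (irreducible over ℚ since 95 is squarefree)

[ℚ(√95)/ℚ] = 2


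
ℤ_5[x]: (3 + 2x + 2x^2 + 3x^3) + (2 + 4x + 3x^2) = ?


Add coefficients mod 5:
x^0: 3 + 2 = 0 (mod 5)
x^1: 2 + 4 = 1 (mod 5)
x^2: 2 + 3 = 0 (mod 5)
x^3: 3 + 0 = 3 (mod 5)
Result: x + 3x^3

f + g = x + 3x^3


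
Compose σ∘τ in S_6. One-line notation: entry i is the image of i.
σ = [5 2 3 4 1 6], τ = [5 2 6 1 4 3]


σ∘τ: apply τ first, then σ
1 →τ 5 →σ 1
2 →τ 2 →σ 2
3 →τ 6 →σ 6
4 →τ 1 →σ 5
5 →τ 4 →σ 4
6 →τ 3 →σ 3

σ∘τ = [1 2 6 5 4 3]


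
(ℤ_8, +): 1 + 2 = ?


Operation: addition mod 8
1 + 2 = (a + b) mod 8 with a = 1, b = 2

1 + 2 = 3


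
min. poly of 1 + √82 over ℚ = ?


Let α = 1 + √82. Then α - 1 = √82, so (α - 1)² = 82, giving α² - 2α - 81 = 0. Degree 2 and α ∉ ℚ, so this is the minimal polynomial.

Minimal polynomial: x² - 2x - 81


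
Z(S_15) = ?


Z(G) = {g ∈ G | gx = xg for all x ∈ G}
S_n is non-abelian for n ≥ 3; Z(S_15) is trivial

Z(S_15) = {e}


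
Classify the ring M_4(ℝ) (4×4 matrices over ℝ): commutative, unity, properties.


Matrix multiplication is non-commutative for n ≥ 2; the identity matrix I is the unity; singular matrices give zero divisors, so not an integral domain
Commutative: No
Integral domain: No
Has unity: Yes

M_4(ℝ) (4×4 matrices over ℝ): Commutative=No, Unity=Yes


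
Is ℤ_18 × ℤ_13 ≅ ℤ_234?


Comparing ℤ_18 × ℤ_13 and ℤ_234:
gcd(18,13) = 1, so ℤ_18 × ℤ_13 ≅ ℤ_234 (CRT)

Yes, ℤ_18 × ℤ_13 ≅ ℤ_234


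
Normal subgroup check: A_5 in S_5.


H = A_5 in S_5
A_5 has index 2 in S_5, and every subgroup of index 2 is normal

Yes, normal subgroup


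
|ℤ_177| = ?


ℤ_n has n elements.

|ℤ_177| = 177


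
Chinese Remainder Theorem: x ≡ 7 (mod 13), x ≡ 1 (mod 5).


m₁ = 13, m₂ = 5, gcd = 1, so CRT applies. M = m₁·m₂ = 65
Let M₁ = M/m₁ = 5, M₂ = M/m₂ = 13
Find y₁ ≡ M₁⁻¹ (mod m₁): 5⁻¹ ≡ 8 (mod 13)
Find y₂ ≡ M₂⁻¹ (mod m₂): 13⁻¹ ≡ 2 (mod 5)
x = a₁·M₁·y₁ + a₂·M₂·y₂ = 7·5·8 + 1·13·2 = 306
Reduce mod 65: x ≡ 46
Check: 46 mod 13 = 7 ✓, 46 mod 5 = 1 ✓

x ≡ 46 (mod 65)


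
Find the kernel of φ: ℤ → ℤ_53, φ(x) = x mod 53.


Kernel = preimage of identity
ker(φ) = {x ∈ ℤ : x ≡ 0 (mod 53)} = 53ℤ = {0, ±53, ±106, ...}

ker(φ) = 53ℤ


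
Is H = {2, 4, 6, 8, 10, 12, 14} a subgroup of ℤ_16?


Subgroup test for H = {2, 4, 6, 8, 10, 12, 14} in (ℤ_16, +):
(1) 0 ∈ H? No
(2) Closure: for all a,b ∈ H, (a+b) mod 16 ∈ H? No  [counterexample: 2 + 14 = 0 ∉ H]
(3) Inverses: for all a ∈ H, -a mod 16 ∈ H? Yes

No, H is not a subgroup of ℤ_16


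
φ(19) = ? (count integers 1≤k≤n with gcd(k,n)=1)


φ(n) = count of k ∈ {1,...,n} with gcd(k,n)=1
Coprimes to 19: {1, 2, 3, 4, 5, 6, 7, 8, 9, 10, 11, 12, 13, 14, 15, 16, 17, 18}
Count: 18

φ(19) = 18


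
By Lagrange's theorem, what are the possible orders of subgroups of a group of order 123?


Lagrange's theorem: |H| divides |G|
|G| = 123
Divisors of 123: 1, 3, 41, 123

Possible subgroup orders: {1, 3, 41, 123}


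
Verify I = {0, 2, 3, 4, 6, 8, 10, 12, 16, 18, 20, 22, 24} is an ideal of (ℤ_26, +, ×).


Check ideal conditions for I = {0, 2, 3, 4, 6, 8, 10, 12, 16, 18, 20, 22, 24} in ℤ_26:
(1) I is an additive subgroup? No
(2) For r ∈ ℤ_26 and a ∈ I: r·a ∈ I? No  [counterexample: r=2, a=20, r·a mod 26 = 14 ∉ I]

No, I is not an ideal of ℤ_26


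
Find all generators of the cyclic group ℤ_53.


g generates ℤ_n iff gcd(g,n) = 1
Prime factors of 53: 53
Generators are g ∈ {1,...,52} not divisible by any of these primes.
Generators: {1, 2, 3, 4, 5, 6, 7, 8, 9, 10, 11, 12, 13, 14, 15, 16, 17, 18, 19, 20, 21, 22, 23, 24, 25, 26, 27, 28, 29, 30, 31, 32, 33, 34, 35, 36, 37, 38, 39, 40, 41, 42, 43, 44, 45, 46, 47, 48, 49, 50, 51, 52}
Number of generators = φ(53) = 52

Generators of ℤ_53 = {1, 2, 3, 4, 5, 6, 7, 8, 9, 10, 11, 12, 13, 14, 15, 16, 17, 18, 19, 20, 21, 22, 23, 24, 25, 26, 27, 28, 29, 30, 31, 32, 33, 34, 35, 36, 37, 38, 39, 40, 41, 42, 43, 44, 45, 46, 47, 48, 49, 50, 51, 52}


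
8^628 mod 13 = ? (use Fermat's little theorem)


Fermat's little theorem: if p is prime and gcd(a,p)=1, then a^(p-1) ≡ 1 (mod p)
p = 13 is prime, gcd(8,13) = 1
Reduce exponent: 628 mod 12 = 4
So 8^628 ≡ 8^4 (mod 13)
8^4 mod 13 = 1

8^628 ≡ 1 (mod 13)


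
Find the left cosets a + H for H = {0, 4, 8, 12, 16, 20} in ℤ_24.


H = {0, 4, 8, 12, 16, 20}, |H| = 6
Number of cosets = |G|/|H| = 24/6 = 4
0 + H = {0, 4, 8, 12, 16, 20}
1 + H = {1, 5, 9, 13, 17, 21}
2 + H = {2, 6, 10, 14, 18, 22}
3 + H = {3, 7, 11, 15, 19, 23}

Cosets: 0+H={0,4,8,12,16,20}; 1+H={1,5,9,13,17,21}; 2+H={2,6,10,14,18,22}; 3+H={3,7,11,15,19,23}


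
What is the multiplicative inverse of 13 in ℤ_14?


Use the extended Euclidean algorithm to write 1 = 13·s + 14·t; then s mod 14 is the inverse.
Euclidean algorithm:
  13 = 0·14 + 13
  14 = 1·13 + 1
  13 = 13·1 + 0
gcd(13,14) = 1
Back-substitution gives: 13·(-1) + 14·(1) = 1
So 13⁻¹ ≡ -1 ≡ 13 (mod 14)
Check: 13 × 13 = 169 ≡ 1 (mod 14) ✓

13⁻¹ ≡ 13 (mod 14)


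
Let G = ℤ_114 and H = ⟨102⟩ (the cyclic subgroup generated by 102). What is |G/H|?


|⟨102⟩| = n / gcd(102, 114) = 114 / 6 = 19
H is normal (ℤ_114 is abelian).
|G/H| = |G| / |H| = 114 / 19 = 6

|G/H| = 6


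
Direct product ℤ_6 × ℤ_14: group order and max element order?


|ℤ_6 × ℤ_14| = 6 × 14 = 84
Max element order = lcm(6,14) = 42
Cyclic? No (gcd=2)

|ℤ_6×ℤ_14| = 84, max element order = 42


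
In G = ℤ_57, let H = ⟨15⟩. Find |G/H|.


|⟨15⟩| = n / gcd(15, 57) = 57 / 3 = 19
H is normal (ℤ_57 is abelian).
|G/H| = |G| / |H| = 57 / 19 = 3

|G/H| = 3


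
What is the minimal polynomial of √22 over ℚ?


√22 satisfies x² - 22 = 0, irreducible over ℚ since 22 is squarefree

Minimal polynomial: x² - 22


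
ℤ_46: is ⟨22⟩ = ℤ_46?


g generates ℤ_n iff gcd(g, n) = 1
gcd(22, 46) = 2
Since gcd = 2 ≠ 1, ⟨22⟩ has order 23 < 46, so 22 is not a generator.

No, 22 does not generate ℤ_46


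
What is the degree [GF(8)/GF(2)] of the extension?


GF(8) = GF(2^3), so the extension degree is 3

[GF(8)/GF(2)] = 3


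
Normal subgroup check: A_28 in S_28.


H = A_28 in S_28
A_28 has index 2 in S_28, and every subgroup of index 2 is normal

Yes, normal subgroup


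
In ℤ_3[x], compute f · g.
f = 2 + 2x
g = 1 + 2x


Expand and collect like terms; reduce coefficients mod 3:
x^0: 2·1 = 2 ≡ 2 (mod 3)
x^1: 2·2 + 2·1 = 6 ≡ 0 (mod 3)
x^2: 2·2 = 4 ≡ 1 (mod 3)
Result: 2 + x^2

f · g = 2 + x^2


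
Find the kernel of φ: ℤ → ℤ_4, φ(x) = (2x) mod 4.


Kernel = preimage of identity
ker(φ) = {x ∈ ℤ : 2x ≡ 0 (mod 4)}. gcd(2,4) = 2, so 2x ≡ 0 (mod 4) ⟺ x ≡ 0 (mod 4/2 = 2). Hence ker(φ) = 2ℤ

ker(φ) = 2ℤ


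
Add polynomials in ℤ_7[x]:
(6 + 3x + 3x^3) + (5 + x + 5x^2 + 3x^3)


Add coefficients mod 7:
x^0: 6 + 5 = 4 (mod 7)
x^1: 3 + 1 = 4 (mod 7)
x^2: 0 + 5 = 5 (mod 7)
x^3: 3 + 3 = 6 (mod 7)
Result: 4 + 4x + 5x^2 + 6x^3

f + g = 4 + 4x + 5x^2 + 6x^3


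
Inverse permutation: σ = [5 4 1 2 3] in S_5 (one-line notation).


To find σ⁻¹, swap domain and range:
σ(1) = 5 → σ⁻¹(5) = 1
σ(2) = 4 → σ⁻¹(4) = 2
σ(3) = 1 → σ⁻¹(1) = 3
σ(4) = 2 → σ⁻¹(2) = 4
σ(5) = 3 → σ⁻¹(3) = 5

σ⁻¹ = [3 4 5 2 1]


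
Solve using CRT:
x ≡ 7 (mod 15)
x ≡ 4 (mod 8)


m₁ = 15, m₂ = 8, gcd = 1, so CRT applies. M = m₁·m₂ = 120
Let M₁ = M/m₁ = 8, M₂ = M/m₂ = 15
Find y₁ ≡ M₁⁻¹ (mod m₁): 8⁻¹ ≡ 2 (mod 15)
Find y₂ ≡ M₂⁻¹ (mod m₂): 15⁻¹ ≡ 7 (mod 8)
x = a₁·M₁·y₁ + a₂·M₂·y₂ = 7·8·2 + 4·15·7 = 532
Reduce mod 120: x ≡ 52
Check: 52 mod 15 = 7 ✓, 52 mod 8 = 4 ✓

x ≡ 52 (mod 120)


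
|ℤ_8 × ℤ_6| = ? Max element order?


|ℤ_8 × ℤ_6| = 8 × 6 = 48
Max element order = lcm(8,6) = 24
Cyclic? No (gcd=2)

|ℤ_8×ℤ_6| = 48, max element order = 24


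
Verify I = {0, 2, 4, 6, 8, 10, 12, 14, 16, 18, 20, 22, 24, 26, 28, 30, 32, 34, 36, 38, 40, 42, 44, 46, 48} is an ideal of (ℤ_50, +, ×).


Check ideal conditions for I = {0, 2, 4, 6, 8, 10, 12, 14, 16, 18, 20, 22, 24, 26, 28, 30, 32, 34, 36, 38, 40, 42, 44, 46, 48} in ℤ_50:
(1) I is an additive subgroup? Yes
(2) For r ∈ ℤ_50 and a ∈ I: r·a ∈ I? Yes

Yes, I is an ideal of ℤ_50


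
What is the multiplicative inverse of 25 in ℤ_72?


Use the extended Euclidean algorithm to write 1 = 25·s + 72·t; then s mod 72 is the inverse.
Euclidean algorithm:
  25 = 0·72 + 25
  72 = 2·25 + 22
  25 = 1·22 + 3
  22 = 7·3 + 1
  3 = 3·1 + 0
gcd(25,72) = 1
Back-substitution gives: 25·(-23) + 72·(8) = 1
So 25⁻¹ ≡ -23 ≡ 49 (mod 72)
Check: 25 × 49 = 1225 ≡ 1 (mod 72) ✓

25⁻¹ ≡ 49 (mod 72)


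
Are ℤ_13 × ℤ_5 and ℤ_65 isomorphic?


Comparing ℤ_13 × ℤ_5 and ℤ_65:
gcd(13,5) = 1, so ℤ_13 × ℤ_5 ≅ ℤ_65 (CRT)

Yes, ℤ_13 × ℤ_5 ≅ ℤ_65


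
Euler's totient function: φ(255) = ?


Factor n: 255 = 3 × 5 × 17
φ(n) = n · ∏(1 - 1/p) over distinct primes p | n
φ(255) = 255 · (1 - 1/3) · (1 - 1/5) · (1 - 1/17) = 128

φ(255) = 128


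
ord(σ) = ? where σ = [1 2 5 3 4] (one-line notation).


Cycle decomposition: (3 5 4)
Cycle lengths: 3
Order = lcm(3) = 3

ord(σ) = 3


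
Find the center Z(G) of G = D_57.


Z(G) = {g ∈ G | gx = xg for all x ∈ G}
For odd n, Z(D_n) = {e}: no nontrivial rotation commutes with all reflections

Z(D_57) = {e}


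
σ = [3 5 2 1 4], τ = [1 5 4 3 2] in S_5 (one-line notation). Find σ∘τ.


σ∘τ: apply τ first, then σ
1 →τ 1 →σ 3
2 →τ 5 →σ 4
3 →τ 4 →σ 1
4 →τ 3 →σ 2
5 →τ 2 →σ 5

σ∘τ = [3 4 1 2 5]


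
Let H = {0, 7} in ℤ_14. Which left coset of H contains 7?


7 + H = {7 + h (mod 14) : h ∈ H}
7+0=7, 7+7=0
7 + H = {0, 7} = 0 + H

7 + H = {0, 7}


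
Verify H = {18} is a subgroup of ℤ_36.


Subgroup test for H = {18} in (ℤ_36, +):
(1) 0 ∈ H? No
(2) Closure: for all a,b ∈ H, (a+b) mod 36 ∈ H? No  [counterexample: 18 + 18 = 0 ∉ H]
(3) Inverses: for all a ∈ H, -a mod 36 ∈ H? Yes

No, H is not a subgroup of ℤ_36


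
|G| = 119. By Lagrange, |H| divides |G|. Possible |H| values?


Lagrange's theorem: |H| divides |G|
|G| = 119
Divisors of 119: 1, 7, 17, 119

Possible subgroup orders: {1, 7, 17, 119}


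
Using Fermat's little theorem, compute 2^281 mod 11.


Fermat's little theorem: if p is prime and gcd(a,p)=1, then a^(p-1) ≡ 1 (mod p)
p = 11 is prime, gcd(2,11) = 1
Reduce exponent: 281 mod 10 = 1
So 2^281 ≡ 2^1 (mod 11)
2^1 mod 11 = 2

2^281 ≡ 2 (mod 11)


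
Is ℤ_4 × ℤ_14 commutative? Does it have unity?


Direct product ring; commutative with unity (1,1); but (1,0)·(0,1) = (0,0) gives zero divisors, so not an integral domain
Commutative: Yes
Integral domain: No
Has unity: Yes

ℤ_4 × ℤ_14: Commutative=Yes, Unity=Yes


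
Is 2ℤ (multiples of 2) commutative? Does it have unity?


2ℤ is a commutative ring under +,× but has no multiplicative identity (1 ∉ 2ℤ); it has no zero divisors, but without unity it is not an integral domain
Commutative: Yes
Integral domain: No
Has unity: No

2ℤ (multiples of 2): Commutative=Yes, Unity=No


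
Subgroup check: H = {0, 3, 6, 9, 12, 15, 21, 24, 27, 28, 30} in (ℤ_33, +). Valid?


Subgroup test for H = {0, 3, 6, 9, 12, 15, 21, 24, 27, 28, 30} in (ℤ_33, +):
(1) 0 ∈ H? Yes
(2) Closure: for all a,b ∈ H, (a+b) mod 33 ∈ H? No  [counterexample: 3 + 15 = 18 ∉ H]
(3) Inverses: for all a ∈ H, -a mod 33 ∈ H? No

No, H is not a subgroup of ℤ_33


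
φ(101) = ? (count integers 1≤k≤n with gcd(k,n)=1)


Factor n: 101 = 101
φ(n) = n · ∏(1 - 1/p) over distinct primes p | n
φ(101) = 101 · (1 - 1/101) = 100

φ(101) = 100


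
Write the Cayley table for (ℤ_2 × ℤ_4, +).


Elements: {(0,0), (0,1), (0,2), (0,3), (1,0), (1,1), (1,2), (1,3)}
Operation: componentwise addition mod (2, 4)
Entry (a, b) = ((a₁+b₁) mod 2, (a₂+b₂) mod 4)

Cayley table:
      | (0,0) | (0,1) | (0,2) | (0,3) | (1,0) | (1,1) | (1,2) | (1,3)
(0,0) | (0,0) | (0,1) | (0,2) | (0,3) | (1,0) | (1,1) | (1,2) | (1,3)
(0,1) | (0,1) | (0,2) | (0,3) | (0,0) | (1,1) | (1,2) | (1,3) | (1,0)
(0,2) | (0,2) | (0,3) | (0,0) | (0,1) | (1,2) | (1,3) | (1,0) | (1,1)
(0,3) | (0,3) | (0,0) | (0,1) | (0,2) | (1,3) | (1,0) | (1,1) | (1,2)
(1,0) | (1,0) | (1,1) | (1,2) | (1,3) | (0,0) | (0,1) | (0,2) | (0,3)
(1,1) | (1,1) | (1,2) | (1,3) | (1,0) | (0,1) | (0,2) | (0,3) | (0,0)
(1,2) | (1,2) | (1,3) | (1,0) | (1,1) | (0,2) | (0,3) | (0,0) | (0,1)
(1,3) | (1,3) | (1,0) | (1,1) | (1,2) | (0,3) | (0,0) | (0,1) | (0,2)


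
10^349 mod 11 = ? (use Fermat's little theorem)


Fermat's little theorem: if p is prime and gcd(a,p)=1, then a^(p-1) ≡ 1 (mod p)
p = 11 is prime, gcd(10,11) = 1
Reduce exponent: 349 mod 10 = 9
So 10^349 ≡ 10^9 (mod 11)
10^9 mod 11 = 10

10^349 ≡ 10 (mod 11)


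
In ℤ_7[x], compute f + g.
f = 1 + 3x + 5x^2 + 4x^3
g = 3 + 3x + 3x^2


Add coefficients mod 7:
x^0: 1 + 3 = 4 (mod 7)
x^1: 3 + 3 = 6 (mod 7)
x^2: 5 + 3 = 1 (mod 7)
x^3: 4 + 0 = 4 (mod 7)
Result: 4 + 6x + x^2 + 4x^3

f + g = 4 + 6x + x^2 + 4x^3


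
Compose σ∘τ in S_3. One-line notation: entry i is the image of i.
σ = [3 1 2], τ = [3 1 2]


σ∘τ: apply τ first, then σ
1 →τ 3 →σ 2
2 →τ 1 →σ 3
3 →τ 2 →σ 1

σ∘τ = [2 3 1]


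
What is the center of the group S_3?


Z(G) = {g ∈ G | gx = xg for all x ∈ G}
S_n is non-abelian for n ≥ 3; Z(S_3) is trivial

Z(S_3) = {e}


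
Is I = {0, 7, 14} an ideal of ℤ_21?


Check ideal conditions for I = {0, 7, 14} in ℤ_21:
(1) I is an additive subgroup? Yes
(2) For r ∈ ℤ_21 and a ∈ I: r·a ∈ I? Yes

Yes, I is an ideal of ℤ_21


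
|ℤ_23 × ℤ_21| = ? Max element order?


|ℤ_23 × ℤ_21| = 23 × 21 = 483
Max element order = lcm(23,21) = 483
Cyclic? Yes (gcd=1)

|ℤ_23×ℤ_21| = 483, max element order = 483


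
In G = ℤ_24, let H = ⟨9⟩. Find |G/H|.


|⟨9⟩| = n / gcd(9, 24) = 24 / 3 = 8
H is normal (ℤ_24 is abelian).
|G/H| = |G| / |H| = 24 / 8 = 3

|G/H| = 3


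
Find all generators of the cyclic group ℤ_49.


g generates ℤ_n iff gcd(g,n) = 1
Prime factors of 49: 7
Generators are g ∈ {1,...,48} not divisible by any of these primes.
Generators: {1, 2, 3, 4, 5, 6, 8, 9, 10, 11, 12, 13, 15, 16, 17, 18, 19, 20, 22, 23, 24, 25, 26, 27, 29, 30, 31, 32, 33, 34, 36, 37, 38, 39, 40, 41, 43, 44, 45, 46, 47, 48}
Number of generators = φ(49) = 42

Generators of ℤ_49 = {1, 2, 3, 4, 5, 6, 8, 9, 10, 11, 12, 13, 15, 16, 17, 18, 19, 20, 22, 23, 24, 25, 26, 27, 29, 30, 31, 32, 33, 34, 36, 37, 38, 39, 40, 41, 43, 44, 45, 46, 47, 48}


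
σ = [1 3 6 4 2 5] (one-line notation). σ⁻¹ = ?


To find σ⁻¹, swap domain and range:
σ(1) = 1 → σ⁻¹(1) = 1
σ(2) = 3 → σ⁻¹(3) = 2
σ(3) = 6 → σ⁻¹(6) = 3
σ(4) = 4 → σ⁻¹(4) = 4
σ(5) = 2 → σ⁻¹(2) = 5
σ(6) = 5 → σ⁻¹(5) = 6

σ⁻¹ = [1 5 2 4 6 3]


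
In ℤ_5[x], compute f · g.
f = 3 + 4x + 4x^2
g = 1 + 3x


Expand and collect like terms; reduce coefficients mod 5:
x^0: 3·1 = 3 ≡ 3 (mod 5)
x^1: 3·3 + 4·1 = 13 ≡ 3 (mod 5)
x^2: 4·3 + 4·1 = 16 ≡ 1 (mod 5)
x^3: 4·3 = 12 ≡ 2 (mod 5)
Result: 3 + 3x + x^2 + 2x^3

f · g = 3 + 3x + x^2 + 2x^3


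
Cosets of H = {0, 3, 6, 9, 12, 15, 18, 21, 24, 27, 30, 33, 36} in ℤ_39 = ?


H = {0, 3, 6, 9, 12, 15, 18, 21, 24, 27, 30, 33, 36}, |H| = 13
Number of cosets = |G|/|H| = 39/13 = 3
0 + H = {0, 3, 6, 9, 12, 15, 18, 21, 24, 27, 30, 33, 36}
1 + H = {1, 4, 7, 10, 13, 16, 19, 22, 25, 28, 31, 34, 37}
2 + H = {2, 5, 8, 11, 14, 17, 20, 23, 26, 29, 32, 35, 38}

Cosets: 0+H={0,3,6,9,12,15,18,21,24,27,30,33,36}; 1+H={1,4,7,10,13,16,19,22,25,28,31,34,37}; 2+H={2,5,8,11,14,17,20,23,26,29,32,35,38}


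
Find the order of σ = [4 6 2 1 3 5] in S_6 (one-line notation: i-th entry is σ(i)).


Cycle decomposition: (1 4) (2 6 5 3)
Cycle lengths: 2, 4
Order = lcm(2, 4) = 4

ord(σ) = 4


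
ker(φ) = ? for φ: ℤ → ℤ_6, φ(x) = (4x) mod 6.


Kernel = preimage of identity
ker(φ) = {x ∈ ℤ : 4x ≡ 0 (mod 6)}. gcd(4,6) = 2, so 4x ≡ 0 (mod 6) ⟺ x ≡ 0 (mod 6/2 = 3). Hence ker(φ) = 3ℤ

ker(φ) = 3ℤ


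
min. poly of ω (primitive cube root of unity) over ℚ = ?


ω satisfies x² + x + 1 = 0 (the cyclotomic polynomial Φ₃)

Minimal polynomial: x² + x + 1


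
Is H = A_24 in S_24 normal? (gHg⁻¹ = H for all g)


H = A_24 in S_24
A_24 has index 2 in S_24, and every subgroup of index 2 is normal

Yes, normal subgroup


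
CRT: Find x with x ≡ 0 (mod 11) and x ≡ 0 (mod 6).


m₁ = 11, m₂ = 6, gcd = 1, so CRT applies. M = m₁·m₂ = 66
Let M₁ = M/m₁ = 6, M₂ = M/m₂ = 11
Find y₁ ≡ M₁⁻¹ (mod m₁): 6⁻¹ ≡ 2 (mod 11)
Find y₂ ≡ M₂⁻¹ (mod m₂): 11⁻¹ ≡ 5 (mod 6)
x = a₁·M₁·y₁ + a₂·M₂·y₂ = 0·6·2 + 0·11·5 = 0
Reduce mod 66: x ≡ 0
Check: 0 mod 11 = 0 ✓, 0 mod 6 = 0 ✓

x ≡ 0 (mod 66)


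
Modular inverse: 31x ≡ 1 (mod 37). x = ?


Use the extended Euclidean algorithm to write 1 = 31·s + 37·t; then s mod 37 is the inverse.
Euclidean algorithm:
  31 = 0·37 + 31
  37 = 1·31 + 6
  31 = 5·6 + 1
  6 = 6·1 + 0
gcd(31,37) = 1
Back-substitution gives: 31·(6) + 37·(-5) = 1
So 31⁻¹ ≡ 6 ≡ 6 (mod 37)
Check: 31 × 6 = 186 ≡ 1 (mod 37) ✓

31⁻¹ ≡ 6 (mod 37)


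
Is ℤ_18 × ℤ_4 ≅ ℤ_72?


Comparing ℤ_18 × ℤ_4 and ℤ_72:
gcd(18,4) = 2 ≠ 1. Max element order in ℤ_18×ℤ_4 is lcm(18,4) = 36 < 72, so it has no element of order 72

No, ℤ_18 × ℤ_4 ≇ ℤ_72


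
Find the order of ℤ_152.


ℤ_n has n elements.

|ℤ_152| = 152


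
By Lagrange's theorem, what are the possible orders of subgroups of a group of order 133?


Lagrange's theorem: |H| divides |G|
|G| = 133
Divisors of 133: 1, 7, 19, 133

Possible subgroup orders: {1, 7, 19, 133}


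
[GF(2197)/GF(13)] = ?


GF(2197) = GF(13^3), so the extension degree is 3

[GF(2197)/GF(13)] = 3


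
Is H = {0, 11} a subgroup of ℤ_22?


Subgroup test for H = {0, 11} in (ℤ_22, +):
(1) 0 ∈ H? Yes
(2) Closure: for all a,b ∈ H, (a+b) mod 22 ∈ H? Yes
(3) Inverses: for all a ∈ H, -a mod 22 ∈ H? Yes

Yes, H is a subgroup of ℤ_22


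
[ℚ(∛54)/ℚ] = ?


∛54 has minimal polynomial x³ - 54 (irreducible over ℚ since 54 is not a perfect cube)

[ℚ(∛54)/ℚ] = 3


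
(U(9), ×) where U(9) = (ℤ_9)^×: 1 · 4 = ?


Operation: multiplication mod 9
1 · 4 = (a × b) mod 9 with a = 1, b = 4

1 · 4 = 4


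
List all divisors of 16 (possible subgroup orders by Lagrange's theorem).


Lagrange's theorem: |H| divides |G|
|G| = 16
Divisors of 16: 1, 2, 4, 8, 16

Possible subgroup orders: {1, 2, 4, 8, 16}


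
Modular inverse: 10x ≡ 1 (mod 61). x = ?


Use the extended Euclidean algorithm to write 1 = 10·s + 61·t; then s mod 61 is the inverse.
Euclidean algorithm:
  10 = 0·61 + 10
  61 = 6·10 + 1
  10 = 10·1 + 0
gcd(10,61) = 1
Back-substitution gives: 10·(-6) + 61·(1) = 1
So 10⁻¹ ≡ -6 ≡ 55 (mod 61)
Check: 10 × 55 = 550 ≡ 1 (mod 61) ✓

10⁻¹ ≡ 55 (mod 61)


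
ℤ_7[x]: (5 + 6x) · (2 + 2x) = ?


Expand and collect like terms; reduce coefficients mod 7:
x^0: 5·2 = 10 ≡ 3 (mod 7)
x^1: 5·2 + 6·2 = 22 ≡ 1 (mod 7)
x^2: 6·2 = 12 ≡ 5 (mod 7)
Result: 3 + x + 5x^2

f · g = 3 + x + 5x^2


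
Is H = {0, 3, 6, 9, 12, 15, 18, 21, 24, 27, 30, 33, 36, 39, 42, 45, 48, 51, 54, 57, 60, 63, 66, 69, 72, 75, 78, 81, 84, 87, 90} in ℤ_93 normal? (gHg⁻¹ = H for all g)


H = {0, 3, 6, 9, 12, 15, 18, 21, 24, 27, 30, 33, 36, 39, 42, 45, 48, 51, 54, 57, 60, 63, 66, 69, 72, 75, 78, 81, 84, 87, 90} in ℤ_93
ℤ_93 is abelian; every subgroup of an abelian group is normal

Yes, normal subgroup


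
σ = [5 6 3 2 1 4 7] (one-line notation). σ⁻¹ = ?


To find σ⁻¹, swap domain and range:
σ(1) = 5 → σ⁻¹(5) = 1
σ(2) = 6 → σ⁻¹(6) = 2
σ(3) = 3 → σ⁻¹(3) = 3
σ(4) = 2 → σ⁻¹(2) = 4
σ(5) = 1 → σ⁻¹(1) = 5
σ(6) = 4 → σ⁻¹(4) = 6
σ(7) = 7 → σ⁻¹(7) = 7

σ⁻¹ = [5 4 3 6 1 2 7]


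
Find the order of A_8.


|A_n| = n!/2 (even permutations)
|A_8| = 8!/2 = 40320/2 = 20160

|A_8| = 20160


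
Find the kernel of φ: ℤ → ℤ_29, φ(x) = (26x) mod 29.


Kernel = preimage of identity
ker(φ) = {x ∈ ℤ : 26x ≡ 0 (mod 29)}. gcd(26,29) = 1, so 26x ≡ 0 (mod 29) ⟺ x ≡ 0 (mod 29/1 = 29). Hence ker(φ) = 29ℤ

ker(φ) = 29ℤ


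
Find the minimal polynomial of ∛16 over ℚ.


∛16 satisfies x³ - 16 = 0, irreducible over ℚ (no rational root; 16 is not a perfect cube)

Minimal polynomial: x³ - 16


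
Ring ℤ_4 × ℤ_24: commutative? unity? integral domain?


Direct product ring; commutative with unity (1,1); but (1,0)·(0,1) = (0,0) gives zero divisors, so not an integral domain
Commutative: Yes
Integral domain: No
Has unity: Yes

ℤ_4 × ℤ_24: Commutative=Yes, Unity=Yes


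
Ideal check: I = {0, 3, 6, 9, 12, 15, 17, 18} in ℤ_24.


Check ideal conditions for I = {0, 3, 6, 9, 12, 15, 17, 18} in ℤ_24:
(1) I is an additive subgroup? No
(2) For r ∈ ℤ_24 and a ∈ I: r·a ∈ I? No  [counterexample: r=2, a=17, r·a mod 24 = 10 ∉ I]

No, I is not an ideal of ℤ_24


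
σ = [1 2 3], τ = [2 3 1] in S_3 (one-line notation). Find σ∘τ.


σ∘τ: apply τ first, then σ
1 →τ 2 →σ 2
2 →τ 3 →σ 3
3 →τ 1 →σ 1

σ∘τ = [2 3 1]


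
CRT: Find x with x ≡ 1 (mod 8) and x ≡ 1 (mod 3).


m₁ = 8, m₂ = 3, gcd = 1, so CRT applies. M = m₁·m₂ = 24
Let M₁ = M/m₁ = 3, M₂ = M/m₂ = 8
Find y₁ ≡ M₁⁻¹ (mod m₁): 3⁻¹ ≡ 3 (mod 8)
Find y₂ ≡ M₂⁻¹ (mod m₂): 8⁻¹ ≡ 2 (mod 3)
x = a₁·M₁·y₁ + a₂·M₂·y₂ = 1·3·3 + 1·8·2 = 25
Reduce mod 24: x ≡ 1
Check: 1 mod 8 = 1 ✓, 1 mod 3 = 1 ✓

x ≡ 1 (mod 24)


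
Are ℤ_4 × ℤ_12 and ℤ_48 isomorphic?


Comparing ℤ_4 × ℤ_12 and ℤ_48:
gcd(4,12) = 4 ≠ 1. Max element order in ℤ_4×ℤ_12 is lcm(4,12) = 12 < 48, so it has no element of order 48

No, ℤ_4 × ℤ_12 ≇ ℤ_48


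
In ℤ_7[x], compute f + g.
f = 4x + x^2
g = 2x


Add coefficients mod 7:
x^0: 0 + 0 = 0 (mod 7)
x^1: 4 + 2 = 6 (mod 7)
x^2: 1 + 0 = 1 (mod 7)
Result: 6x + x^2

f + g = 6x + x^2


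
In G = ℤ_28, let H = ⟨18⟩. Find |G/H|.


|⟨18⟩| = n / gcd(18, 28) = 28 / 2 = 14
H is normal (ℤ_28 is abelian).
|G/H| = |G| / |H| = 28 / 14 = 2

|G/H| = 2


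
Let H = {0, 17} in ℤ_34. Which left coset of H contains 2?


2 + H = {2 + h (mod 34) : h ∈ H}
2+0=2, 2+17=19

2 + H = {2, 19}


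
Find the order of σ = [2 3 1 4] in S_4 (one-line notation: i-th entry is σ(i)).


Cycle decomposition: (1 2 3)
Cycle lengths: 3
Order = lcm(3) = 3

ord(σ) = 3


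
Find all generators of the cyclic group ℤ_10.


g generates ℤ_n iff gcd(g,n) = 1
Checking each g ∈ {1,...,9}:
gcd(1,10) = 1
gcd(2,10) = 2
gcd(3,10) = 1
gcd(4,10) = 2
gcd(5,10) = 5
gcd(6,10) = 2
gcd(7,10) = 1
gcd(8,10) = 2
gcd(9,10) = 1
Generators: {1, 3, 7, 9}
Number of generators = φ(10) = 4

Generators of ℤ_10 = {1, 3, 7, 9}


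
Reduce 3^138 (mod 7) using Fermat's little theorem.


Fermat's little theorem: if p is prime and gcd(a,p)=1, then a^(p-1) ≡ 1 (mod p)
p = 7 is prime, gcd(3,7) = 1
Reduce exponent: 138 mod 6 = 0
So 3^138 ≡ 3^0 (mod 7)
3^0 = 1

3^138 ≡ 1 (mod 7)


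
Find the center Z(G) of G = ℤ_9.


Z(G) = {g ∈ G | gx = xg for all x ∈ G}
ℤ_9 is abelian, so Z(G) = G

Z(ℤ_9) = ℤ_9


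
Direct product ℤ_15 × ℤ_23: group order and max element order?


|ℤ_15 × ℤ_23| = 15 × 23 = 345
Max element order = lcm(15,23) = 345
Cyclic? Yes (gcd=1)

|ℤ_15×ℤ_23| = 345, max element order = 345


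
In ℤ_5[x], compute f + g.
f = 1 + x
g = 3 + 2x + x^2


Add coefficients mod 5:
x^0: 1 + 3 = 4 (mod 5)
x^1: 1 + 2 = 3 (mod 5)
x^2: 0 + 1 = 1 (mod 5)
Result: 4 + 3x + x^2

f + g = 4 + 3x + x^2


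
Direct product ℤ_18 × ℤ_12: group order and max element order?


|ℤ_18 × ℤ_12| = 18 × 12 = 216
Max element order = lcm(18,12) = 36
Cyclic? No (gcd=6)

|ℤ_18×ℤ_12| = 216, max element order = 36


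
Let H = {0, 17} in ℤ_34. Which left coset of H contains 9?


9 + H = {9 + h (mod 34) : h ∈ H}
9+0=9, 9+17=26

9 + H = {9, 26}


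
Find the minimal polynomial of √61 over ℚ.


√61 satisfies x² - 61 = 0, irreducible over ℚ since 61 is squarefree

Minimal polynomial: x² - 61


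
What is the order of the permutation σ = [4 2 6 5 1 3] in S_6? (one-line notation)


Cycle decomposition: (1 4 5) (3 6)
Cycle lengths: 3, 2
Order = lcm(3, 2) = 6

ord(σ) = 6


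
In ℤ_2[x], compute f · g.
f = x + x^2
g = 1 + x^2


Expand and collect like terms; reduce coefficients mod 2:
x^0: 0·1 = 0 ≡ 0 (mod 2)
x^1: 0·0 + 1·1 = 1 ≡ 1 (mod 2)
x^2: 0·1 + 1·0 + 1·1 = 1 ≡ 1 (mod 2)
x^3: 1·1 + 1·0 = 1 ≡ 1 (mod 2)
x^4: 1·1 = 1 ≡ 1 (mod 2)
Result: x + x^2 + x^3 + x^4

f · g = x + x^2 + x^3 + x^4


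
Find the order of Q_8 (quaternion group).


Q_8 = {±1, ±i, ±j, ±k}
|Q_8| = 8

|Q_8 (quaternion group)| = 8


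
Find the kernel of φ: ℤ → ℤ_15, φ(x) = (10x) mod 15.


Kernel = preimage of identity
ker(φ) = {x ∈ ℤ : 10x ≡ 0 (mod 15)}. gcd(10,15) = 5, so 10x ≡ 0 (mod 15) ⟺ x ≡ 0 (mod 15/5 = 3). Hence ker(φ) = 3ℤ

ker(φ) = 3ℤ


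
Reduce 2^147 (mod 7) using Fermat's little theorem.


Fermat's little theorem: if p is prime and gcd(a,p)=1, then a^(p-1) ≡ 1 (mod p)
p = 7 is prime, gcd(2,7) = 1
Reduce exponent: 147 mod 6 = 3
So 2^147 ≡ 2^3 (mod 7)
2^3 mod 7 = 1

2^147 ≡ 1 (mod 7)


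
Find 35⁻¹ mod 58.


Use the extended Euclidean algorithm to write 1 = 35·s + 58·t; then s mod 58 is the inverse.
Euclidean algorithm:
  35 = 0·58 + 35
  58 = 1·35 + 23
  35 = 1·23 + 12
  23 = 1·12 + 11
  12 = 1·11 + 1
  11 = 11·1 + 0
gcd(35,58) = 1
Back-substitution gives: 35·(5) + 58·(-3) = 1
So 35⁻¹ ≡ 5 ≡ 5 (mod 58)
Check: 35 × 5 = 175 ≡ 1 (mod 58) ✓

35⁻¹ ≡ 5 (mod 58)


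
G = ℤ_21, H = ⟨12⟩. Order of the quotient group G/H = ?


|⟨12⟩| = n / gcd(12, 21) = 21 / 3 = 7
H is normal (ℤ_21 is abelian).
|G/H| = |G| / |H| = 21 / 7 = 3

|G/H| = 3


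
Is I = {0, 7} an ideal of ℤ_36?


Check ideal conditions for I = {0, 7} in ℤ_36:
(1) I is an additive subgroup? No
(2) For r ∈ ℤ_36 and a ∈ I: r·a ∈ I? No  [counterexample: r=2, a=7, r·a mod 36 = 14 ∉ I]

No, I is not an ideal of ℤ_36


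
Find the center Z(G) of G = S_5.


Z(G) = {g ∈ G | gx = xg for all x ∈ G}
S_n is non-abelian for n ≥ 3; Z(S_5) is trivial

Z(S_5) = {e}


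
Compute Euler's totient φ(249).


Factor n: 249 = 3 × 83
φ(n) = n · ∏(1 - 1/p) over distinct primes p | n
φ(249) = 249 · (1 - 1/3) · (1 - 1/83) = 164

φ(249) = 164


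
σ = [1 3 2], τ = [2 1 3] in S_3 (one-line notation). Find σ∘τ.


σ∘τ: apply τ first, then σ
1 →τ 2 →σ 3
2 →τ 1 →σ 1
3 →τ 3 →σ 2

σ∘τ = [3 1 2]


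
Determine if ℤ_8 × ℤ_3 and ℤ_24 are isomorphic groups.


Comparing ℤ_8 × ℤ_3 and ℤ_24:
gcd(8,3) = 1, so ℤ_8 × ℤ_3 ≅ ℤ_24 (CRT)

Yes, ℤ_8 × ℤ_3 ≅ ℤ_24


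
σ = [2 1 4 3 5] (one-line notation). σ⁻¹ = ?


To find σ⁻¹, swap domain and range:
σ(1) = 2 → σ⁻¹(2) = 1
σ(2) = 1 → σ⁻¹(1) = 2
σ(3) = 4 → σ⁻¹(4) = 3
σ(4) = 3 → σ⁻¹(3) = 4
σ(5) = 5 → σ⁻¹(5) = 5

σ⁻¹ = [2 1 4 3 5]


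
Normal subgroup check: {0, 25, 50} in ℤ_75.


H = {0, 25, 50} in ℤ_75
ℤ_75 is abelian; every subgroup of an abelian group is normal

Yes, normal subgroup


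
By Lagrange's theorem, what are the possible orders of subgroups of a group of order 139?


Lagrange's theorem: |H| divides |G|
|G| = 139
Divisors of 139: 1, 139

Possible subgroup orders: {1, 139}


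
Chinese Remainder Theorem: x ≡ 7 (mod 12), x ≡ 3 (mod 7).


m₁ = 12, m₂ = 7, gcd = 1, so CRT applies. M = m₁·m₂ = 84
Let M₁ = M/m₁ = 7, M₂ = M/m₂ = 12
Find y₁ ≡ M₁⁻¹ (mod m₁): 7⁻¹ ≡ 7 (mod 12)
Find y₂ ≡ M₂⁻¹ (mod m₂): 12⁻¹ ≡ 3 (mod 7)
x = a₁·M₁·y₁ + a₂·M₂·y₂ = 7·7·7 + 3·12·3 = 451
Reduce mod 84: x ≡ 31
Check: 31 mod 12 = 7 ✓, 31 mod 7 = 3 ✓

x ≡ 31 (mod 84)


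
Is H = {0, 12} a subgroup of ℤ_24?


Subgroup test for H = {0, 12} in (ℤ_24, +):
(1) 0 ∈ H? Yes
(2) Closure: for all a,b ∈ H, (a+b) mod 24 ∈ H? Yes
(3) Inverses: for all a ∈ H, -a mod 24 ∈ H? Yes

Yes, H is a subgroup of ℤ_24


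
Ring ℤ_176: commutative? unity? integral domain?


ℤ_176 is a commutative ring with unity 1; 176 = 2×88 is composite, so 2·88 ≡ 0 gives zero divisors (not an integral domain)
Commutative: Yes
Integral domain: No
Has unity: Yes

ℤ_176: Commutative=Yes, Unity=Yes


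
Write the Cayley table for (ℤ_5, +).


Elements: {0, 1, 2, 3, 4}
Operation: addition mod 5
Entry (a, b) = (a + b) mod 5

Cayley table:
  | 0 | 1 | 2 | 3 | 4
0 | 0 | 1 | 2 | 3 | 4
1 | 1 | 2 | 3 | 4 | 0
2 | 2 | 3 | 4 | 0 | 1
3 | 3 | 4 | 0 | 1 | 2
4 | 4 | 0 | 1 | 2 | 3


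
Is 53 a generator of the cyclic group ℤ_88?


g generates ℤ_n iff gcd(g, n) = 1
gcd(53, 88) = 1
Since gcd = 1, 53 is a generator.

Yes, 53 generates ℤ_88


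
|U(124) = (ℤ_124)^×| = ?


U(n) is the group of units mod n; |U(n)| = φ(n)
|U(124)| = φ(124) = 60

|U(124) = (ℤ_124)^×| = 60


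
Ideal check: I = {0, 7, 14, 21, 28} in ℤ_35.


Check ideal conditions for I = {0, 7, 14, 21, 28} in ℤ_35:
(1) I is an additive subgroup? Yes
(2) For r ∈ ℤ_35 and a ∈ I: r·a ∈ I? Yes

Yes, I is an ideal of ℤ_35


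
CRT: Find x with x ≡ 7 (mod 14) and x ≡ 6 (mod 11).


m₁ = 14, m₂ = 11, gcd = 1, so CRT applies. M = m₁·m₂ = 154
Let M₁ = M/m₁ = 11, M₂ = M/m₂ = 14
Find y₁ ≡ M₁⁻¹ (mod m₁): 11⁻¹ ≡ 9 (mod 14)
Find y₂ ≡ M₂⁻¹ (mod m₂): 14⁻¹ ≡ 4 (mod 11)
x = a₁·M₁·y₁ + a₂·M₂·y₂ = 7·11·9 + 6·14·4 = 1029
Reduce mod 154: x ≡ 105
Check: 105 mod 14 = 7 ✓, 105 mod 11 = 6 ✓

x ≡ 105 (mod 154)


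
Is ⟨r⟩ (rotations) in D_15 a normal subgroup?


H = ⟨r⟩ (rotations) in D_15
The rotation subgroup ⟨r⟩ has index 2 in D_15, so it is normal

Yes, normal subgroup


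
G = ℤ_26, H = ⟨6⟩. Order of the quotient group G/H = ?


|⟨6⟩| = n / gcd(6, 26) = 26 / 2 = 13
H is normal (ℤ_26 is abelian).
|G/H| = |G| / |H| = 26 / 13 = 2

|G/H| = 2


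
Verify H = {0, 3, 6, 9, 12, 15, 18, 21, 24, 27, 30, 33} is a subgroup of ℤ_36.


Subgroup test for H = {0, 3, 6, 9, 12, 15, 18, 21, 24, 27, 30, 33} in (ℤ_36, +):
(1) 0 ∈ H? Yes
(2) Closure: for all a,b ∈ H, (a+b) mod 36 ∈ H? Yes
(3) Inverses: for all a ∈ H, -a mod 36 ∈ H? Yes

Yes, H is a subgroup of ℤ_36


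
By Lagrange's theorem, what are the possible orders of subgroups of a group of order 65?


Lagrange's theorem: |H| divides |G|
|G| = 65
Divisors of 65: 1, 5, 13, 65

Possible subgroup orders: {1, 5, 13, 65}


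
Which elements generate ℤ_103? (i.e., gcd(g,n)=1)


g generates ℤ_n iff gcd(g,n) = 1
Prime factors of 103: 103
Generators are g ∈ {1,...,102} not divisible by any of these primes.
Generators: {1, 2, 3, 4, 5, 6, 7, 8, 9, 10, 11, 12, 13, 14, 15, 16, 17, 18, 19, 20, 21, 22, 23, 24, 25, 26, 27, 28, 29, 30, 31, 32, 33, 34, 35, 36, 37, 38, 39, 40, 41, 42, 43, 44, 45, 46, 47, 48, 49, 50, 51, 52, 53, 54, 55, 56, 57, 58, 59, 60, 61, 62, 63, 64, 65, 66, 67, 68, 69, 70, 71, 72, 73, 74, 75, 76, 77, 78, 79, 80, 81, 82, 83, 84, 85, 86, 87, 88, 89, 90, 91, 92, 93, 94, 95, 96, 97, 98, 99, 100, 101, 102}
Number of generators = φ(103) = 102

Generators of ℤ_103 = {1, 2, 3, 4, 5, 6, 7, 8, 9, 10, 11, 12, 13, 14, 15, 16, 17, 18, 19, 20, 21, 22, 23, 24, 25, 26, 27, 28, 29, 30, 31, 32, 33, 34, 35, 36, 37, 38, 39, 40, 41, 42, 43, 44, 45, 46, 47, 48, 49, 50, 51, 52, 53, 54, 55, 56, 57, 58, 59, 60, 61, 62, 63, 64, 65, 66, 67, 68, 69, 70, 71, 72, 73, 74, 75, 76, 77, 78, 79, 80, 81, 82, 83, 84, 85, 86, 87, 88, 89, 90, 91, 92, 93, 94, 95, 96, 97, 98, 99, 100, 101, 102}


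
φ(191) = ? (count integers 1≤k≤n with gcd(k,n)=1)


Factor n: 191 = 191
φ(n) = n · ∏(1 - 1/p) over distinct primes p | n
φ(191) = 191 · (1 - 1/191) = 190

φ(191) = 190


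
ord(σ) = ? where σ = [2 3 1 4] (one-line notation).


Cycle decomposition: (1 2 3)
Cycle lengths: 3
Order = lcm(3) = 3

ord(σ) = 3


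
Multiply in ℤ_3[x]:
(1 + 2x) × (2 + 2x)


Expand and collect like terms; reduce coefficients mod 3:
x^0: 1·2 = 2 ≡ 2 (mod 3)
x^1: 1·2 + 2·2 = 6 ≡ 0 (mod 3)
x^2: 2·2 = 4 ≡ 1 (mod 3)
Result: 2 + x^2

f · g = 2 + x^2


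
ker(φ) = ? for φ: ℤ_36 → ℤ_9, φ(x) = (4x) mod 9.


Kernel = preimage of identity
ker(φ) = {x ∈ ℤ_36 : 4x ≡ 0 (mod 9)}. Since 9 | 36, φ is well-defined. The kernel is the cyclic subgroup ⟨9⟩ of ℤ_36 (order 4), i.e. {0, 9, 18, 27}

ker(φ) = {0, 9, 18, 27}


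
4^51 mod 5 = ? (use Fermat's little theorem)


Fermat's little theorem: if p is prime and gcd(a,p)=1, then a^(p-1) ≡ 1 (mod p)
p = 5 is prime, gcd(4,5) = 1
Reduce exponent: 51 mod 4 = 3
So 4^51 ≡ 4^3 (mod 5)
4^3 mod 5 = 4

4^51 ≡ 4 (mod 5)


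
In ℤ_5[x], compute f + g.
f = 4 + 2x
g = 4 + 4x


Add coefficients mod 5:
x^0: 4 + 4 = 3 (mod 5)
x^1: 2 + 4 = 1 (mod 5)
Result: 3 + x

f + g = 3 + x
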